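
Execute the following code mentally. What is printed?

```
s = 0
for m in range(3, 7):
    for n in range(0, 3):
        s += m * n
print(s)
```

54

m=3,n=0: s = 0+0 = 0
m=3,n=1: s = 0+3 = 3
m=3,n=2: s = 3+6 = 9
m=4,n=0: s = 9+0 = 9
m=4,n=1: s = 9+4 = 13
m=4,n=2: s = 13+8 = 21
m=5,n=0: s = 21+0 = 21
m=5,n=1: s = 21+5 = 26
m=5,n=2: s = 26+10 = 36
m=6,n=0: s = 36+0 = 36
m=6,n=1: s = 36+6 = 42
m=6,n=2: s = 42+12 = 54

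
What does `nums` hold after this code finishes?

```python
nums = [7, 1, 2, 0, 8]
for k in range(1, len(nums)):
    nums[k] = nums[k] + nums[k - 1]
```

k=1: nums[1] = 1+7 = 8 → [7, 8, 2, 0, 8]
k=2: nums[2] = 2+8 = 10 → [7, 8, 10, 0, 8]
k=3: nums[3] = 0+10 = 10 → [7, 8, 10, 10, 8]
k=4: nums[4] = 8+10 = 18 → [7, 8, 10, 10, 18]

[7, 8, 10, 10, 18]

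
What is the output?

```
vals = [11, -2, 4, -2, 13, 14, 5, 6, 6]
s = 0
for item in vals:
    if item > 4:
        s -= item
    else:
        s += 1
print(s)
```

item=11: >4, s = 0-11 = -11
item=-2: not >4, s = (-11)+1 = -10
item=4: not >4, s = (-10)+1 = -9
item=-2: not >4, s = (-9)+1 = -8
item=13: >4, s = (-8)-13 = -21
item=14: >4, s = (-21)-14 = -35
item=5: >4, s = (-35)-5 = -40
item=6: >4, s = (-40)-6 = -46
item=6: >4, s = (-46)-6 = -52

-52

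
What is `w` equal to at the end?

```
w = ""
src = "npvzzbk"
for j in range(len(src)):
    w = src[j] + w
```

'kbzzvpn'

j=0: prepend 'n' → 'n'
j=1: prepend 'p' → 'pn'
j=2: prepend 'v' → 'vpn'
j=3: prepend 'z' → 'zvpn'
j=4: prepend 'z' → 'zzvpn'
j=5: prepend 'b' → 'bzzvpn'
j=6: prepend 'k' → 'kbzzvpn'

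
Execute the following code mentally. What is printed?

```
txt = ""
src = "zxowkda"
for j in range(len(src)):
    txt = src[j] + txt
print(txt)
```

adkwoxz

j=0: prepend 'z' → 'z'
j=1: prepend 'x' → 'xz'
j=2: prepend 'o' → 'oxz'
j=3: prepend 'w' → 'woxz'
j=4: prepend 'k' → 'kwoxz'
j=5: prepend 'd' → 'dkwoxz'
j=6: prepend 'a' → 'adkwoxz'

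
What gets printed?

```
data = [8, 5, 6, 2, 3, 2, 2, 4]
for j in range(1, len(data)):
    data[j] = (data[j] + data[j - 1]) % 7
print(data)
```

[8, 6, 5, 0, 3, 5, 0, 4]

j=1: data[1] = (5+8)%7 = 6 → [8, 6, 6, 2, 3, 2, 2, 4]
j=2: data[2] = (6+6)%7 = 5 → [8, 6, 5, 2, 3, 2, 2, 4]
j=3: data[3] = (2+5)%7 = 0 → [8, 6, 5, 0, 3, 2, 2, 4]
j=4: data[4] = (3+0)%7 = 3 → [8, 6, 5, 0, 3, 2, 2, 4]
j=5: data[5] = (2+3)%7 = 5 → [8, 6, 5, 0, 3, 5, 2, 4]
j=6: data[6] = (2+5)%7 = 0 → [8, 6, 5, 0, 3, 5, 0, 4]
j=7: data[7] = (4+0)%7 = 4 → [8, 6, 5, 0, 3, 5, 0, 4]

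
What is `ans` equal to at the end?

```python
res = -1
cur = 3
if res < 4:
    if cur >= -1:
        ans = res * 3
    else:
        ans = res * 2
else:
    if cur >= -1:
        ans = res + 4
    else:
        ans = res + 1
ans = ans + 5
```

2

res=-1, cur=3
res < 4 is True; cur >= -1 is True
→ ans = res * 3 = -3
ans = (-3)+5 = 2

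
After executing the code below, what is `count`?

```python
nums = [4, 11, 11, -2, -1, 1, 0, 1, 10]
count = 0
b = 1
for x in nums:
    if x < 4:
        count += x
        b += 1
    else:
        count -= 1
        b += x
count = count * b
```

x=4: not <4, count = 0-1 = -1; b=5
x=11: not <4, count = (-1)-1 = -2; b=16
x=11: not <4, count = (-2)-1 = -3; b=27
x=-2: <4, count = (-3)+(-2) = -5; b=28
x=-1: <4, count = (-5)+(-1) = -6; b=29
x=1: <4, count = (-6)+1 = -5; b=30
x=0: <4, count = (-5)+0 = -5; b=31
x=1: <4, count = (-5)+1 = -4; b=32
x=10: not <4, count = (-4)-1 = -5; b=42
count*b = (-5)*42 = -210

-210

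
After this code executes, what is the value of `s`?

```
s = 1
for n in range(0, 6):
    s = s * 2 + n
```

n=0: s = 1*2+0 = 2
n=1: s = 2*2+1 = 5
n=2: s = 5*2+2 = 12
n=3: s = 12*2+3 = 27
n=4: s = 27*2+4 = 58
n=5: s = 58*2+5 = 121

121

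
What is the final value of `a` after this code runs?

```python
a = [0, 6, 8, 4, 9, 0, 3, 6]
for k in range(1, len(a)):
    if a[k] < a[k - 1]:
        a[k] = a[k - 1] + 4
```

[0, 6, 8, 12, 16, 20, 24, 28]

k=1: 6>=0, unchanged → [0, 6, 8, 4, 9, 0, 3, 6]
k=2: 8>=6, unchanged → [0, 6, 8, 4, 9, 0, 3, 6]
k=3: 4<8, a[3] = 8+4 = 12 → [0, 6, 8, 12, 9, 0, 3, 6]
k=4: 9<12, a[4] = 12+4 = 16 → [0, 6, 8, 12, 16, 0, 3, 6]
k=5: 0<16, a[5] = 16+4 = 20 → [0, 6, 8, 12, 16, 20, 3, 6]
k=6: 3<20, a[6] = 20+4 = 24 → [0, 6, 8, 12, 16, 20, 24, 6]
k=7: 6<24, a[7] = 24+4 = 28 → [0, 6, 8, 12, 16, 20, 24, 28]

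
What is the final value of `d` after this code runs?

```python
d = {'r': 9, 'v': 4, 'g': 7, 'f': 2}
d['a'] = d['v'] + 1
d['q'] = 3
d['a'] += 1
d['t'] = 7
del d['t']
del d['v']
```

d['a'] = d['v']+1 = 5 → {'r': 9, 'v': 4, 'g': 7, 'f': 2, 'a': 5}
d['q'] = 3 → {'r': 9, 'v': 4, 'g': 7, 'f': 2, 'a': 5, 'q': 3}
d['a'] = 5+1 = 6 → {'r': 9, 'v': 4, 'g': 7, 'f': 2, 'a': 6, 'q': 3}
d['t'] = 7 → {'r': 9, 'v': 4, 'g': 7, 'f': 2, 'a': 6, 'q': 3, 't': 7}
del 't' → {'r': 9, 'v': 4, 'g': 7, 'f': 2, 'a': 6, 'q': 3}
del 'v' → {'r': 9, 'g': 7, 'f': 2, 'a': 6, 'q': 3}

{'r': 9, 'g': 7, 'f': 2, 'a': 6, 'q': 3}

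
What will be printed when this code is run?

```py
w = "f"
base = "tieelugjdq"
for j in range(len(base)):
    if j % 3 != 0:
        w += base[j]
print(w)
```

fielujd

j=0: skip
j=1: add 'i' → 'fi'
j=2: add 'e' → 'fie'
j=3: skip
j=4: add 'l' → 'fiel'
j=5: add 'u' → 'fielu'
j=6: skip
j=7: add 'j' → 'fieluj'
j=8: add 'd' → 'fielujd'
j=9: skip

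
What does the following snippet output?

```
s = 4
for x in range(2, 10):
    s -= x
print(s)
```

x=2: s = 4-2 = 2
x=3: s = 2-3 = -1
x=4: s = (-1)-4 = -5
x=5: s = (-5)-5 = -10
x=6: s = (-10)-6 = -16
x=7: s = (-16)-7 = -23
x=8: s = (-23)-8 = -31
x=9: s = (-31)-9 = -40

-40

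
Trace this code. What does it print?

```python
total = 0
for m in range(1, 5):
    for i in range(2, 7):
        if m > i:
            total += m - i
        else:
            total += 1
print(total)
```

m=1,i=2: not 1>2, total = 0+1 = 1
m=1,i=3: not 1>3, total = 1+1 = 2
m=1,i=4: not 1>4, total = 2+1 = 3
m=1,i=5: not 1>5, total = 3+1 = 4
m=1,i=6: not 1>6, total = 4+1 = 5
m=2,i=2: not 2>2, total = 5+1 = 6
m=2,i=3: not 2>3, total = 6+1 = 7
m=2,i=4: not 2>4, total = 7+1 = 8
m=2,i=5: not 2>5, total = 8+1 = 9
m=2,i=6: not 2>6, total = 9+1 = 10
m=3,i=2: 3>2, total = 10+1 = 11
m=3,i=3: not 3>3, total = 11+1 = 12
m=3,i=4: not 3>4, total = 12+1 = 13
m=3,i=5: not 3>5, total = 13+1 = 14
m=3,i=6: not 3>6, total = 14+1 = 15
m=4,i=2: 4>2, total = 15+2 = 17
m=4,i=3: 4>3, total = 17+1 = 18
m=4,i=4: not 4>4, total = 18+1 = 19
m=4,i=5: not 4>5, total = 19+1 = 20
m=4,i=6: not 4>6, total = 20+1 = 21

21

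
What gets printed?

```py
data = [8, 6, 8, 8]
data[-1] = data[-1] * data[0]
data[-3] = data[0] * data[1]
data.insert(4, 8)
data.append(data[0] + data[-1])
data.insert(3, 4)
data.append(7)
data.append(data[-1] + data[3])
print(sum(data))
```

174

data[-1] = data[-1]*data[0] = 8*8 = 64 → [8, 6, 8, 64]
data[-3] = data[0]*data[1] = 8*6 = 48 → [8, 48, 8, 64]
insert 8 at 4 → [8, 48, 8, 64, 8]
append data[0]+data[-1] = 8+8 = 16 → [8, 48, 8, 64, 8, 16]
insert 4 at 3 → [8, 48, 8, 4, 64, 8, 16]
append 7 → [8, 48, 8, 4, 64, 8, 16, 7]
append data[-1]+data[3] = 7+4 = 11 → [8, 48, 8, 4, 64, 8, 16, 7, 11]
sum = 174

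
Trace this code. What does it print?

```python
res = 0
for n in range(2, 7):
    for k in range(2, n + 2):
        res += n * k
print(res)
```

355

n=2,k=2: res = 0+4 = 4
n=2,k=3: res = 4+6 = 10
n=3,k=2: res = 10+6 = 16
n=3,k=3: res = 16+9 = 25
n=3,k=4: res = 25+12 = 37
n=4,k=2: res = 37+8 = 45
n=4,k=3: res = 45+12 = 57
n=4,k=4: res = 57+16 = 73
n=4,k=5: res = 73+20 = 93
n=5,k=2: res = 93+10 = 103
n=5,k=3: res = 103+15 = 118
n=5,k=4: res = 118+20 = 138
n=5,k=5: res = 138+25 = 163
n=5,k=6: res = 163+30 = 193
n=6,k=2: res = 193+12 = 205
n=6,k=3: res = 205+18 = 223
n=6,k=4: res = 223+24 = 247
n=6,k=5: res = 247+30 = 277
n=6,k=6: res = 277+36 = 313
n=6,k=7: res = 313+42 = 355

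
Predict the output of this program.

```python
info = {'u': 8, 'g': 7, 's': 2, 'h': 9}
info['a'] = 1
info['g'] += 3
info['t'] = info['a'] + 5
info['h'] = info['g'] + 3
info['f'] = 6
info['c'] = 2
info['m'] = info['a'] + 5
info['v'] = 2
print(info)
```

info['a'] = 1 → {'u': 8, 'g': 7, 's': 2, 'h': 9, 'a': 1}
info['g'] = 7+3 = 10 → {'u': 8, 'g': 10, 's': 2, 'h': 9, 'a': 1}
info['t'] = info['a']+5 = 6 → {'u': 8, 'g': 10, 's': 2, 'h': 9, 'a': 1, 't': 6}
info['h'] = info['g']+3 = 13 → {'u': 8, 'g': 10, 's': 2, 'h': 13, 'a': 1, 't': 6}
info['f'] = 6 → {'u': 8, 'g': 10, 's': 2, 'h': 13, 'a': 1, 't': 6, 'f': 6}
info['c'] = 2 → {'u': 8, 'g': 10, 's': 2, 'h': 13, 'a': 1, 't': 6, 'f': 6, 'c': 2}
info['m'] = info['a']+5 = 6 → {'u': 8, 'g': 10, 's': 2, 'h': 13, 'a': 1, 't': 6, 'f': 6, 'c': 2, 'm': 6}
info['v'] = 2 → {'u': 8, 'g': 10, 's': 2, 'h': 13, 'a': 1, 't': 6, 'f': 6, 'c': 2, 'm': 6, 'v': 2}

{'u': 8, 'g': 10, 's': 2, 'h': 13, 'a': 1, 't': 6, 'f': 6, 'c': 2, 'm': 6, 'v': 2}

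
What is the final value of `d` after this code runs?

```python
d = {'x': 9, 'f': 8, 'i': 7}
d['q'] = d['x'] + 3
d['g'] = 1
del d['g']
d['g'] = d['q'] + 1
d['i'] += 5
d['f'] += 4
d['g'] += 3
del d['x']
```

{'f': 12, 'i': 12, 'q': 12, 'g': 16}

d['q'] = d['x']+3 = 12 → {'x': 9, 'f': 8, 'i': 7, 'q': 12}
d['g'] = 1 → {'x': 9, 'f': 8, 'i': 7, 'q': 12, 'g': 1}
del 'g' → {'x': 9, 'f': 8, 'i': 7, 'q': 12}
d['g'] = d['q']+1 = 13 → {'x': 9, 'f': 8, 'i': 7, 'q': 12, 'g': 13}
d['i'] = 7+5 = 12 → {'x': 9, 'f': 8, 'i': 12, 'q': 12, 'g': 13}
d['f'] = 8+4 = 12 → {'x': 9, 'f': 12, 'i': 12, 'q': 12, 'g': 13}
d['g'] = 13+3 = 16 → {'x': 9, 'f': 12, 'i': 12, 'q': 12, 'g': 16}
del 'x' → {'f': 12, 'i': 12, 'q': 12, 'g': 16}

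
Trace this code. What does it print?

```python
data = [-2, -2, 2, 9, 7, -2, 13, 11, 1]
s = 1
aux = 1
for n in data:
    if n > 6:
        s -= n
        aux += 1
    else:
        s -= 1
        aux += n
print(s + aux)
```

n=-2: not >6, s = 1-1 = 0; aux=-1
n=-2: not >6, s = 0-1 = -1; aux=-3
n=2: not >6, s = (-1)-1 = -2; aux=-1
n=9: >6, s = (-2)-9 = -11; aux=0
n=7: >6, s = (-11)-7 = -18; aux=1
n=-2: not >6, s = (-18)-1 = -19; aux=-1
n=13: >6, s = (-19)-13 = -32; aux=0
n=11: >6, s = (-32)-11 = -43; aux=1
n=1: not >6, s = (-43)-1 = -44; aux=2
s+aux = (-44)+2 = -42

-42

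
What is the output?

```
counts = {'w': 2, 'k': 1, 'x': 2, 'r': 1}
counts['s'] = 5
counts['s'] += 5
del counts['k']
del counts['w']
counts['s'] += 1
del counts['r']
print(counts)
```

counts['s'] = 5 → {'w': 2, 'k': 1, 'x': 2, 'r': 1, 's': 5}
counts['s'] = 5+5 = 10 → {'w': 2, 'k': 1, 'x': 2, 'r': 1, 's': 10}
del 'k' → {'w': 2, 'x': 2, 'r': 1, 's': 10}
del 'w' → {'x': 2, 'r': 1, 's': 10}
counts['s'] = 10+1 = 11 → {'x': 2, 'r': 1, 's': 11}
del 'r' → {'x': 2, 's': 11}

{'x': 2, 's': 11}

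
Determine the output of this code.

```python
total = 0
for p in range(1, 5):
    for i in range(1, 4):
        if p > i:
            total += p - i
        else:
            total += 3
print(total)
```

28

p=1,i=1: not 1>1, total = 0+3 = 3
p=1,i=2: not 1>2, total = 3+3 = 6
p=1,i=3: not 1>3, total = 6+3 = 9
p=2,i=1: 2>1, total = 9+1 = 10
p=2,i=2: not 2>2, total = 10+3 = 13
p=2,i=3: not 2>3, total = 13+3 = 16
p=3,i=1: 3>1, total = 16+2 = 18
p=3,i=2: 3>2, total = 18+1 = 19
p=3,i=3: not 3>3, total = 19+3 = 22
p=4,i=1: 4>1, total = 22+3 = 25
p=4,i=2: 4>2, total = 25+2 = 27
p=4,i=3: 4>3, total = 27+1 = 28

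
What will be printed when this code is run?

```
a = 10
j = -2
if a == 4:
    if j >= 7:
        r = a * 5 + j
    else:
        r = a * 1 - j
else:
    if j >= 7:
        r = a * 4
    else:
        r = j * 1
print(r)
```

-2

a=10, j=-2
a == 4 is False; j >= 7 is False
→ r = j * 1 = -2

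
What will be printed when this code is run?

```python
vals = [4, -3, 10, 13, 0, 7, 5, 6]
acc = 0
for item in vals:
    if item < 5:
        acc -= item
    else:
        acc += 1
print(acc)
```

item=4: <5, acc = 0-4 = -4
item=-3: <5, acc = (-4)-(-3) = -1
item=10: not <5, acc = (-1)+1 = 0
item=13: not <5, acc = 0+1 = 1
item=0: <5, acc = 1-0 = 1
item=7: not <5, acc = 1+1 = 2
item=5: not <5, acc = 2+1 = 3
item=6: not <5, acc = 3+1 = 4

4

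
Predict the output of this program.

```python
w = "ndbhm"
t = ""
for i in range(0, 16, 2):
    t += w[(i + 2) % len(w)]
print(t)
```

bmdhnbmd

i=0: add w[2]='b' → 'b'
i=2: add w[4]='m' → 'bm'
i=4: add w[1]='d' → 'bmd'
i=6: add w[3]='h' → 'bmdh'
i=8: add w[0]='n' → 'bmdhn'
i=10: add w[2]='b' → 'bmdhnb'
i=12: add w[4]='m' → 'bmdhnbm'
i=14: add w[1]='d' → 'bmdhnbmd'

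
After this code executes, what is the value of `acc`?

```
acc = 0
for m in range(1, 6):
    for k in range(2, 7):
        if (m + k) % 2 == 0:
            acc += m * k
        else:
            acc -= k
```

92

m=1,k=2: odd sum, acc = 0-2 = -2
m=1,k=3: even sum, acc = (-2)+3 = 1
m=1,k=4: odd sum, acc = 1-4 = -3
m=1,k=5: even sum, acc = (-3)+5 = 2
m=1,k=6: odd sum, acc = 2-6 = -4
m=2,k=2: even sum, acc = (-4)+4 = 0
m=2,k=3: odd sum, acc = 0-3 = -3
m=2,k=4: even sum, acc = (-3)+8 = 5
m=2,k=5: odd sum, acc = 5-5 = 0
m=2,k=6: even sum, acc = 0+12 = 12
m=3,k=2: odd sum, acc = 12-2 = 10
m=3,k=3: even sum, acc = 10+9 = 19
m=3,k=4: odd sum, acc = 19-4 = 15
m=3,k=5: even sum, acc = 15+15 = 30
m=3,k=6: odd sum, acc = 30-6 = 24
m=4,k=2: even sum, acc = 24+8 = 32
m=4,k=3: odd sum, acc = 32-3 = 29
m=4,k=4: even sum, acc = 29+16 = 45
m=4,k=5: odd sum, acc = 45-5 = 40
m=4,k=6: even sum, acc = 40+24 = 64
m=5,k=2: odd sum, acc = 64-2 = 62
m=5,k=3: even sum, acc = 62+15 = 77
m=5,k=4: odd sum, acc = 77-4 = 73
m=5,k=5: even sum, acc = 73+25 = 98
m=5,k=6: odd sum, acc = 98-6 = 92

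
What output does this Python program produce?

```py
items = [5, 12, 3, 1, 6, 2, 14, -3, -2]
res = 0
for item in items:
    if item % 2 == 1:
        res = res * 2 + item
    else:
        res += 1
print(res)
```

item=5: odd, res = 0*2+5 = 5
item=12: not odd, res = 5+1 = 6
item=3: odd, res = 6*2+3 = 15
item=1: odd, res = 15*2+1 = 31
item=6: not odd, res = 31+1 = 32
item=2: not odd, res = 32+1 = 33
item=14: not odd, res = 33+1 = 34
item=-3: odd, res = 34*2+(-3) = 65
item=-2: not odd, res = 65+1 = 66

66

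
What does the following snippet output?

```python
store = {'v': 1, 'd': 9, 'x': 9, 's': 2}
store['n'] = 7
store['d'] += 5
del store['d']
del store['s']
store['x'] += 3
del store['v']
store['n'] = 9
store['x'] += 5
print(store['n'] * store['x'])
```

store['n'] = 7 → {'v': 1, 'd': 9, 'x': 9, 's': 2, 'n': 7}
store['d'] = 9+5 = 14 → {'v': 1, 'd': 14, 'x': 9, 's': 2, 'n': 7}
del 'd' → {'v': 1, 'x': 9, 's': 2, 'n': 7}
del 's' → {'v': 1, 'x': 9, 'n': 7}
store['x'] = 9+3 = 12 → {'v': 1, 'x': 12, 'n': 7}
del 'v' → {'x': 12, 'n': 7}
store['n'] = 9 → {'x': 12, 'n': 9}
store['x'] = 12+5 = 17 → {'x': 17, 'n': 9}
store['n']*store['x'] = 9*17 = 153

153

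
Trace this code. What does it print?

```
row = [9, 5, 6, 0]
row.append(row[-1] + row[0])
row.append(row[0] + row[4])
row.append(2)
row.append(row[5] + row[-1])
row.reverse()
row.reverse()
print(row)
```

append row[-1]+row[0] = 0+9 = 9 → [9, 5, 6, 0, 9]
append row[0]+row[4] = 9+9 = 18 → [9, 5, 6, 0, 9, 18]
append 2 → [9, 5, 6, 0, 9, 18, 2]
append row[5]+row[-1] = 18+2 = 20 → [9, 5, 6, 0, 9, 18, 2, 20]
reverse → [20, 2, 18, 9, 0, 6, 5, 9]
reverse → [9, 5, 6, 0, 9, 18, 2, 20]

[9, 5, 6, 0, 9, 18, 2, 20]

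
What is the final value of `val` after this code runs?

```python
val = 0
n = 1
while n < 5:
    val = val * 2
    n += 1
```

n=1: val = 0*2 = 0
n=2: val = 0*2 = 0
n=3: val = 0*2 = 0
n=4: val = 0*2 = 0

0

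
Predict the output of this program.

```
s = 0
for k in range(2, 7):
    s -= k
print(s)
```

-20

k=2: s = 0-2 = -2
k=3: s = (-2)-3 = -5
k=4: s = (-5)-4 = -9
k=5: s = (-9)-5 = -14
k=6: s = (-14)-6 = -20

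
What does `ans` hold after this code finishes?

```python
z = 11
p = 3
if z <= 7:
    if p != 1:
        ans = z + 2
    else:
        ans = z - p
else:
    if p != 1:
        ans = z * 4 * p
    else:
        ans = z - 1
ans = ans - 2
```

z=11, p=3
z <= 7 is False; p != 1 is True
→ ans = z * 4 * p = 132
ans = 132-2 = 130

130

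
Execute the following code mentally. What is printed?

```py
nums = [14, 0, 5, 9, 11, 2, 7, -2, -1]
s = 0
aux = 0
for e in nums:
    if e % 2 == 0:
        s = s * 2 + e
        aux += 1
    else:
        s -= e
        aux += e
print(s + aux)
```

36

e=14: even, s = 0*2+14 = 14; aux=1
e=0: even, s = 14*2+0 = 28; aux=2
e=5: not even, s = 28-5 = 23; aux=7
e=9: not even, s = 23-9 = 14; aux=16
e=11: not even, s = 14-11 = 3; aux=27
e=2: even, s = 3*2+2 = 8; aux=28
e=7: not even, s = 8-7 = 1; aux=35
e=-2: even, s = 1*2+(-2) = 0; aux=36
e=-1: not even, s = 0-(-1) = 1; aux=35
s+aux = 1+35 = 36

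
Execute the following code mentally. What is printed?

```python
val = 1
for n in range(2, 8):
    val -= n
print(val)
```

n=2: val = 1-2 = -1
n=3: val = (-1)-3 = -4
n=4: val = (-4)-4 = -8
n=5: val = (-8)-5 = -13
n=6: val = (-13)-6 = -19
n=7: val = (-19)-7 = -26

-26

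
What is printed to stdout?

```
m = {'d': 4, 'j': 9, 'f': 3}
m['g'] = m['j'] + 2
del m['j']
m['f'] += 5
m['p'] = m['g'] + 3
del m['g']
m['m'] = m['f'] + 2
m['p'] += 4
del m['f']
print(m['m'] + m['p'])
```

m['g'] = m['j']+2 = 11 → {'d': 4, 'j': 9, 'f': 3, 'g': 11}
del 'j' → {'d': 4, 'f': 3, 'g': 11}
m['f'] = 3+5 = 8 → {'d': 4, 'f': 8, 'g': 11}
m['p'] = m['g']+3 = 14 → {'d': 4, 'f': 8, 'g': 11, 'p': 14}
del 'g' → {'d': 4, 'f': 8, 'p': 14}
m['m'] = m['f']+2 = 10 → {'d': 4, 'f': 8, 'p': 14, 'm': 10}
m['p'] = 14+4 = 18 → {'d': 4, 'f': 8, 'p': 18, 'm': 10}
del 'f' → {'d': 4, 'p': 18, 'm': 10}
m['m']+m['p'] = 10+18 = 28

28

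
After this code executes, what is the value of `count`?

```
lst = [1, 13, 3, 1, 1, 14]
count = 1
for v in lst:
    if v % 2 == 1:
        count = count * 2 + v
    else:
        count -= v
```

153

v=1: odd, count = 1*2+1 = 3
v=13: odd, count = 3*2+13 = 19
v=3: odd, count = 19*2+3 = 41
v=1: odd, count = 41*2+1 = 83
v=1: odd, count = 83*2+1 = 167
v=14: not odd, count = 167-14 = 153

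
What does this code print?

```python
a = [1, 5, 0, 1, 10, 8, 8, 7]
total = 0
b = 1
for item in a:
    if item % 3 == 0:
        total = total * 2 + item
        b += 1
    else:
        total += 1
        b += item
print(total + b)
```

51

item=1: not %3==0, total = 0+1 = 1; b=2
item=5: not %3==0, total = 1+1 = 2; b=7
item=0: %3==0, total = 2*2+0 = 4; b=8
item=1: not %3==0, total = 4+1 = 5; b=9
item=10: not %3==0, total = 5+1 = 6; b=19
item=8: not %3==0, total = 6+1 = 7; b=27
item=8: not %3==0, total = 7+1 = 8; b=35
item=7: not %3==0, total = 8+1 = 9; b=42
total+b = 9+42 = 51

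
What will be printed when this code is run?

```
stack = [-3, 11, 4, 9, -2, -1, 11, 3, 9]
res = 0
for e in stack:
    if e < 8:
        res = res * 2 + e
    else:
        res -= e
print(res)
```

-302

e=-3: <8, res = 0*2+(-3) = -3
e=11: not <8, res = (-3)-11 = -14
e=4: <8, res = (-14)*2+4 = -24
e=9: not <8, res = (-24)-9 = -33
e=-2: <8, res = (-33)*2+(-2) = -68
e=-1: <8, res = (-68)*2+(-1) = -137
e=11: not <8, res = (-137)-11 = -148
e=3: <8, res = (-148)*2+3 = -293
e=9: not <8, res = (-293)-9 = -302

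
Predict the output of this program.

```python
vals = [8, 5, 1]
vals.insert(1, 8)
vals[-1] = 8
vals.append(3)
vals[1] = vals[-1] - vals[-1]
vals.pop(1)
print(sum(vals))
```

24

insert 8 at 1 → [8, 8, 5, 1]
vals[-1] = 8 → [8, 8, 5, 8]
append 3 → [8, 8, 5, 8, 3]
vals[1] = vals[-1]-vals[-1] = 3-3 = 0 → [8, 0, 5, 8, 3]
pop(1) removes 0 → [8, 5, 8, 3]
sum = 24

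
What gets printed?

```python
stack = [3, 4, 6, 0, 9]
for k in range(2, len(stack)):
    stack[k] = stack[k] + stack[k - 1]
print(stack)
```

k=2: stack[2] = 6+4 = 10 → [3, 4, 10, 0, 9]
k=3: stack[3] = 0+10 = 10 → [3, 4, 10, 10, 9]
k=4: stack[4] = 9+10 = 19 → [3, 4, 10, 10, 19]

[3, 4, 10, 10, 19]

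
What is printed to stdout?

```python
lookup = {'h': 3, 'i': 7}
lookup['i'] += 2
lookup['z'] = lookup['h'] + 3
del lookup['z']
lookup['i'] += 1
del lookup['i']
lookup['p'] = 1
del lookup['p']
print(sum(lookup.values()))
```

lookup['i'] = 7+2 = 9 → {'h': 3, 'i': 9}
lookup['z'] = lookup['h']+3 = 6 → {'h': 3, 'i': 9, 'z': 6}
del 'z' → {'h': 3, 'i': 9}
lookup['i'] = 9+1 = 10 → {'h': 3, 'i': 10}
del 'i' → {'h': 3}
lookup['p'] = 1 → {'h': 3, 'p': 1}
del 'p' → {'h': 3}
sum of values = 3

3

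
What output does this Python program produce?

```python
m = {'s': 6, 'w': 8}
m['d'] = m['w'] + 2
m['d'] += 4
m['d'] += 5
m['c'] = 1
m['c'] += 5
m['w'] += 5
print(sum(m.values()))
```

m['d'] = m['w']+2 = 10 → {'s': 6, 'w': 8, 'd': 10}
m['d'] = 10+4 = 14 → {'s': 6, 'w': 8, 'd': 14}
m['d'] = 14+5 = 19 → {'s': 6, 'w': 8, 'd': 19}
m['c'] = 1 → {'s': 6, 'w': 8, 'd': 19, 'c': 1}
m['c'] = 1+5 = 6 → {'s': 6, 'w': 8, 'd': 19, 'c': 6}
m['w'] = 8+5 = 13 → {'s': 6, 'w': 13, 'd': 19, 'c': 6}
sum of values = 44

44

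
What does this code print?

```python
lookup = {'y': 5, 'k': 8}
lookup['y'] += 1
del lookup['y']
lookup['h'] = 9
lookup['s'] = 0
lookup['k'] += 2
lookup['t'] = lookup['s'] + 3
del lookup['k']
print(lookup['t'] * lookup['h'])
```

27

lookup['y'] = 5+1 = 6 → {'y': 6, 'k': 8}
del 'y' → {'k': 8}
lookup['h'] = 9 → {'k': 8, 'h': 9}
lookup['s'] = 0 → {'k': 8, 'h': 9, 's': 0}
lookup['k'] = 8+2 = 10 → {'k': 10, 'h': 9, 's': 0}
lookup['t'] = lookup['s']+3 = 3 → {'k': 10, 'h': 9, 's': 0, 't': 3}
del 'k' → {'h': 9, 's': 0, 't': 3}
lookup['t']*lookup['h'] = 3*9 = 27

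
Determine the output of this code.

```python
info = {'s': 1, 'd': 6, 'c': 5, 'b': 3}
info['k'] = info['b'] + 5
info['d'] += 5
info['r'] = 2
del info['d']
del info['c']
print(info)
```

{'s': 1, 'b': 3, 'k': 8, 'r': 2}

info['k'] = info['b']+5 = 8 → {'s': 1, 'd': 6, 'c': 5, 'b': 3, 'k': 8}
info['d'] = 6+5 = 11 → {'s': 1, 'd': 11, 'c': 5, 'b': 3, 'k': 8}
info['r'] = 2 → {'s': 1, 'd': 11, 'c': 5, 'b': 3, 'k': 8, 'r': 2}
del 'd' → {'s': 1, 'c': 5, 'b': 3, 'k': 8, 'r': 2}
del 'c' → {'s': 1, 'b': 3, 'k': 8, 'r': 2}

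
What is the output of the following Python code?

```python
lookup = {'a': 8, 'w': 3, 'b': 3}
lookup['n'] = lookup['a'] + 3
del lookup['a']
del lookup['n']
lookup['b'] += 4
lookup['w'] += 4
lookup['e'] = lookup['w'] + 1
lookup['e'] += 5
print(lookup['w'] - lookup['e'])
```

-6

lookup['n'] = lookup['a']+3 = 11 → {'a': 8, 'w': 3, 'b': 3, 'n': 11}
del 'a' → {'w': 3, 'b': 3, 'n': 11}
del 'n' → {'w': 3, 'b': 3}
lookup['b'] = 3+4 = 7 → {'w': 3, 'b': 7}
lookup['w'] = 3+4 = 7 → {'w': 7, 'b': 7}
lookup['e'] = lookup['w']+1 = 8 → {'w': 7, 'b': 7, 'e': 8}
lookup['e'] = 8+5 = 13 → {'w': 7, 'b': 7, 'e': 13}
lookup['w']-lookup['e'] = 7-13 = -6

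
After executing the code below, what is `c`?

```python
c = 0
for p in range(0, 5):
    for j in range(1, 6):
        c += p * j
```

150

p=0,j=1: c = 0+0 = 0
p=0,j=2: c = 0+0 = 0
p=0,j=3: c = 0+0 = 0
p=0,j=4: c = 0+0 = 0
p=0,j=5: c = 0+0 = 0
p=1,j=1: c = 0+1 = 1
p=1,j=2: c = 1+2 = 3
p=1,j=3: c = 3+3 = 6
p=1,j=4: c = 6+4 = 10
p=1,j=5: c = 10+5 = 15
p=2,j=1: c = 15+2 = 17
p=2,j=2: c = 17+4 = 21
p=2,j=3: c = 21+6 = 27
p=2,j=4: c = 27+8 = 35
p=2,j=5: c = 35+10 = 45
p=3,j=1: c = 45+3 = 48
p=3,j=2: c = 48+6 = 54
p=3,j=3: c = 54+9 = 63
p=3,j=4: c = 63+12 = 75
p=3,j=5: c = 75+15 = 90
p=4,j=1: c = 90+4 = 94
p=4,j=2: c = 94+8 = 102
p=4,j=3: c = 102+12 = 114
p=4,j=4: c = 114+16 = 130
p=4,j=5: c = 130+20 = 150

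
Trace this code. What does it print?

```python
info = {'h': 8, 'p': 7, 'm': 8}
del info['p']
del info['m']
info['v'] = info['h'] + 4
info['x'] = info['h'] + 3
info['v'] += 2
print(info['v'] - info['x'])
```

3

del 'p' → {'h': 8, 'm': 8}
del 'm' → {'h': 8}
info['v'] = info['h']+4 = 12 → {'h': 8, 'v': 12}
info['x'] = info['h']+3 = 11 → {'h': 8, 'v': 12, 'x': 11}
info['v'] = 12+2 = 14 → {'h': 8, 'v': 14, 'x': 11}
info['v']-info['x'] = 14-11 = 3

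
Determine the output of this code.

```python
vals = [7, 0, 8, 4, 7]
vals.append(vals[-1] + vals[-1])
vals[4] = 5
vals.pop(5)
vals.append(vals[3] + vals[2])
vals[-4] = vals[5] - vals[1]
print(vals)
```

[7, 0, 12, 4, 5, 12]

append vals[-1]+vals[-1] = 7+7 = 14 → [7, 0, 8, 4, 7, 14]
vals[4] = 5 → [7, 0, 8, 4, 5, 14]
pop(5) removes 14 → [7, 0, 8, 4, 5]
append vals[3]+vals[2] = 4+8 = 12 → [7, 0, 8, 4, 5, 12]
vals[-4] = vals[5]-vals[1] = 12-0 = 12 → [7, 0, 12, 4, 5, 12]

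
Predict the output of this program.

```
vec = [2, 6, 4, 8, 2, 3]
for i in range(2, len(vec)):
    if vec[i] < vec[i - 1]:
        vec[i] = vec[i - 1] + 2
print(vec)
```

i=2: 4<6, vec[2] = 6+2 = 8 → [2, 6, 8, 8, 2, 3]
i=3: 8>=8, unchanged → [2, 6, 8, 8, 2, 3]
i=4: 2<8, vec[4] = 8+2 = 10 → [2, 6, 8, 8, 10, 3]
i=5: 3<10, vec[5] = 10+2 = 12 → [2, 6, 8, 8, 10, 12]

[2, 6, 8, 8, 10, 12]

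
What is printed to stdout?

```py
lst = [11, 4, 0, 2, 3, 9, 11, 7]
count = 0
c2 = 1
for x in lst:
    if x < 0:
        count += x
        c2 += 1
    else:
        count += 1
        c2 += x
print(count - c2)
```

-40

x=11: not <0, count = 0+1 = 1; c2=12
x=4: not <0, count = 1+1 = 2; c2=16
x=0: not <0, count = 2+1 = 3; c2=16
x=2: not <0, count = 3+1 = 4; c2=18
x=3: not <0, count = 4+1 = 5; c2=21
x=9: not <0, count = 5+1 = 6; c2=30
x=11: not <0, count = 6+1 = 7; c2=41
x=7: not <0, count = 7+1 = 8; c2=48
count-c2 = 8-48 = -40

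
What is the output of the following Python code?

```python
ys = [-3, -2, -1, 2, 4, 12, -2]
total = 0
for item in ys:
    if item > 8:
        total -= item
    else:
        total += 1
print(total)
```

item=-3: not >8, total = 0+1 = 1
item=-2: not >8, total = 1+1 = 2
item=-1: not >8, total = 2+1 = 3
item=2: not >8, total = 3+1 = 4
item=4: not >8, total = 4+1 = 5
item=12: >8, total = 5-12 = -7
item=-2: not >8, total = (-7)+1 = -6

-6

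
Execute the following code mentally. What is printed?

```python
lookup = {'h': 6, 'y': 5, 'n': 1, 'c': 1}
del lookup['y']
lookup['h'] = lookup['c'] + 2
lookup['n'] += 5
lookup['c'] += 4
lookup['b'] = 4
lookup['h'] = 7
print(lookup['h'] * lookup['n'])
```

del 'y' → {'h': 6, 'n': 1, 'c': 1}
lookup['h'] = lookup['c']+2 = 3 → {'h': 3, 'n': 1, 'c': 1}
lookup['n'] = 1+5 = 6 → {'h': 3, 'n': 6, 'c': 1}
lookup['c'] = 1+4 = 5 → {'h': 3, 'n': 6, 'c': 5}
lookup['b'] = 4 → {'h': 3, 'n': 6, 'c': 5, 'b': 4}
lookup['h'] = 7 → {'h': 7, 'n': 6, 'c': 5, 'b': 4}
lookup['h']*lookup['n'] = 7*6 = 42

42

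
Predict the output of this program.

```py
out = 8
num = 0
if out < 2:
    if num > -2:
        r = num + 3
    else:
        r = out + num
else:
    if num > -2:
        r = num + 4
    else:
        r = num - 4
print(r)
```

out=8, num=0
out < 2 is False; num > -2 is True
→ r = num + 4 = 4

4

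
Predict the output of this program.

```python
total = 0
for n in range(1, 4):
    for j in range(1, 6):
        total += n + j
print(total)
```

n=1,j=1: total = 0+2 = 2
n=1,j=2: total = 2+3 = 5
n=1,j=3: total = 5+4 = 9
n=1,j=4: total = 9+5 = 14
n=1,j=5: total = 14+6 = 20
n=2,j=1: total = 20+3 = 23
n=2,j=2: total = 23+4 = 27
n=2,j=3: total = 27+5 = 32
n=2,j=4: total = 32+6 = 38
n=2,j=5: total = 38+7 = 45
n=3,j=1: total = 45+4 = 49
n=3,j=2: total = 49+5 = 54
n=3,j=3: total = 54+6 = 60
n=3,j=4: total = 60+7 = 67
n=3,j=5: total = 67+8 = 75

75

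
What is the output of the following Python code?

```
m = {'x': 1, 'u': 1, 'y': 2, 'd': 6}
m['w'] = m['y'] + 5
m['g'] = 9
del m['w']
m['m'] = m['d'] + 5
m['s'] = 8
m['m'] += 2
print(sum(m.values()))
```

m['w'] = m['y']+5 = 7 → {'x': 1, 'u': 1, 'y': 2, 'd': 6, 'w': 7}
m['g'] = 9 → {'x': 1, 'u': 1, 'y': 2, 'd': 6, 'w': 7, 'g': 9}
del 'w' → {'x': 1, 'u': 1, 'y': 2, 'd': 6, 'g': 9}
m['m'] = m['d']+5 = 11 → {'x': 1, 'u': 1, 'y': 2, 'd': 6, 'g': 9, 'm': 11}
m['s'] = 8 → {'x': 1, 'u': 1, 'y': 2, 'd': 6, 'g': 9, 'm': 11, 's': 8}
m['m'] = 11+2 = 13 → {'x': 1, 'u': 1, 'y': 2, 'd': 6, 'g': 9, 'm': 13, 's': 8}
sum of values = 40

40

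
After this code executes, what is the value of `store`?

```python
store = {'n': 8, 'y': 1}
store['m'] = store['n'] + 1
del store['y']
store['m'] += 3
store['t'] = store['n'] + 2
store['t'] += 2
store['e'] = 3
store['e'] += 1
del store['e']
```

{'n': 8, 'm': 12, 't': 12}

store['m'] = store['n']+1 = 9 → {'n': 8, 'y': 1, 'm': 9}
del 'y' → {'n': 8, 'm': 9}
store['m'] = 9+3 = 12 → {'n': 8, 'm': 12}
store['t'] = store['n']+2 = 10 → {'n': 8, 'm': 12, 't': 10}
store['t'] = 10+2 = 12 → {'n': 8, 'm': 12, 't': 12}
store['e'] = 3 → {'n': 8, 'm': 12, 't': 12, 'e': 3}
store['e'] = 3+1 = 4 → {'n': 8, 'm': 12, 't': 12, 'e': 4}
del 'e' → {'n': 8, 'm': 12, 't': 12}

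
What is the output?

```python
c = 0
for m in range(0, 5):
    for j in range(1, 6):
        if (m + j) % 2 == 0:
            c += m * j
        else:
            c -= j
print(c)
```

m=0,j=1: odd sum, c = 0-1 = -1
m=0,j=2: even sum, c = (-1)+0 = -1
m=0,j=3: odd sum, c = (-1)-3 = -4
m=0,j=4: even sum, c = (-4)+0 = -4
m=0,j=5: odd sum, c = (-4)-5 = -9
m=1,j=1: even sum, c = (-9)+1 = -8
m=1,j=2: odd sum, c = (-8)-2 = -10
m=1,j=3: even sum, c = (-10)+3 = -7
m=1,j=4: odd sum, c = (-7)-4 = -11
m=1,j=5: even sum, c = (-11)+5 = -6
m=2,j=1: odd sum, c = (-6)-1 = -7
m=2,j=2: even sum, c = (-7)+4 = -3
m=2,j=3: odd sum, c = (-3)-3 = -6
m=2,j=4: even sum, c = (-6)+8 = 2
m=2,j=5: odd sum, c = 2-5 = -3
m=3,j=1: even sum, c = (-3)+3 = 0
m=3,j=2: odd sum, c = 0-2 = -2
m=3,j=3: even sum, c = (-2)+9 = 7
m=3,j=4: odd sum, c = 7-4 = 3
m=3,j=5: even sum, c = 3+15 = 18
m=4,j=1: odd sum, c = 18-1 = 17
m=4,j=2: even sum, c = 17+8 = 25
m=4,j=3: odd sum, c = 25-3 = 22
m=4,j=4: even sum, c = 22+16 = 38
m=4,j=5: odd sum, c = 38-5 = 33

33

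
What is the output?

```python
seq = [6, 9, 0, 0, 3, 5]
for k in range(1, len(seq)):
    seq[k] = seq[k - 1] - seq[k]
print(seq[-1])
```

k=1: seq[1] = 6-9 = -3 → [6, -3, 0, 0, 3, 5]
k=2: seq[2] = (-3)-0 = -3 → [6, -3, -3, 0, 3, 5]
k=3: seq[3] = (-3)-0 = -3 → [6, -3, -3, -3, 3, 5]
k=4: seq[4] = (-3)-3 = -6 → [6, -3, -3, -3, -6, 5]
k=5: seq[5] = (-6)-5 = -11 → [6, -3, -3, -3, -6, -11]

-11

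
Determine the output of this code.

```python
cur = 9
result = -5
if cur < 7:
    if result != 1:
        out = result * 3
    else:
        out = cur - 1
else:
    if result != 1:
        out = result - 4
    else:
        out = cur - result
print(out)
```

cur=9, result=-5
cur < 7 is False; result != 1 is True
→ out = result - 4 = -9

-9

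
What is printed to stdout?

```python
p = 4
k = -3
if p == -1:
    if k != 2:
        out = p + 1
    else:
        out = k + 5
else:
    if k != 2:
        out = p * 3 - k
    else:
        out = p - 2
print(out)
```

15

p=4, k=-3
p == -1 is False; k != 2 is True
→ out = p * 3 - k = 15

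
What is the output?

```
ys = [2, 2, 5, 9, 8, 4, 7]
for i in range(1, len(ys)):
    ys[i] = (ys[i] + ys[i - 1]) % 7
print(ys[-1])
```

2

i=1: ys[1] = (2+2)%7 = 4 → [2, 4, 5, 9, 8, 4, 7]
i=2: ys[2] = (5+4)%7 = 2 → [2, 4, 2, 9, 8, 4, 7]
i=3: ys[3] = (9+2)%7 = 4 → [2, 4, 2, 4, 8, 4, 7]
i=4: ys[4] = (8+4)%7 = 5 → [2, 4, 2, 4, 5, 4, 7]
i=5: ys[5] = (4+5)%7 = 2 → [2, 4, 2, 4, 5, 2, 7]
i=6: ys[6] = (7+2)%7 = 2 → [2, 4, 2, 4, 5, 2, 2]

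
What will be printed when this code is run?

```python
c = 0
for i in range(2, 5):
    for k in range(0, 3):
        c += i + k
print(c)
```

i=2,k=0: c = 0+2 = 2
i=2,k=1: c = 2+3 = 5
i=2,k=2: c = 5+4 = 9
i=3,k=0: c = 9+3 = 12
i=3,k=1: c = 12+4 = 16
i=3,k=2: c = 16+5 = 21
i=4,k=0: c = 21+4 = 25
i=4,k=1: c = 25+5 = 30
i=4,k=2: c = 30+6 = 36

36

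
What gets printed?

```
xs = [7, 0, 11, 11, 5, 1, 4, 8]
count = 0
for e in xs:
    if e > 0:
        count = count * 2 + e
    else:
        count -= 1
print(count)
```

972

e=7: >0, count = 0*2+7 = 7
e=0: not >0, count = 7-1 = 6
e=11: >0, count = 6*2+11 = 23
e=11: >0, count = 23*2+11 = 57
e=5: >0, count = 57*2+5 = 119
e=1: >0, count = 119*2+1 = 239
e=4: >0, count = 239*2+4 = 482
e=8: >0, count = 482*2+8 = 972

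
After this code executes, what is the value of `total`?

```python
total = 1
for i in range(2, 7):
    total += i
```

i=2: total = 1+2 = 3
i=3: total = 3+3 = 6
i=4: total = 6+4 = 10
i=5: total = 10+5 = 15
i=6: total = 15+6 = 21

21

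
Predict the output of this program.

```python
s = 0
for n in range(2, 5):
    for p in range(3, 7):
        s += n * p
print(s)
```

n=2,p=3: s = 0+6 = 6
n=2,p=4: s = 6+8 = 14
n=2,p=5: s = 14+10 = 24
n=2,p=6: s = 24+12 = 36
n=3,p=3: s = 36+9 = 45
n=3,p=4: s = 45+12 = 57
n=3,p=5: s = 57+15 = 72
n=3,p=6: s = 72+18 = 90
n=4,p=3: s = 90+12 = 102
n=4,p=4: s = 102+16 = 118
n=4,p=5: s = 118+20 = 138
n=4,p=6: s = 138+24 = 162

162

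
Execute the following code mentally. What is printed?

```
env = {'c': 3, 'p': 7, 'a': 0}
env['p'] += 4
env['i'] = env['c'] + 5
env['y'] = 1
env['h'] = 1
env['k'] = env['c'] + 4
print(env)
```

env['p'] = 7+4 = 11 → {'c': 3, 'p': 11, 'a': 0}
env['i'] = env['c']+5 = 8 → {'c': 3, 'p': 11, 'a': 0, 'i': 8}
env['y'] = 1 → {'c': 3, 'p': 11, 'a': 0, 'i': 8, 'y': 1}
env['h'] = 1 → {'c': 3, 'p': 11, 'a': 0, 'i': 8, 'y': 1, 'h': 1}
env['k'] = env['c']+4 = 7 → {'c': 3, 'p': 11, 'a': 0, 'i': 8, 'y': 1, 'h': 1, 'k': 7}

{'c': 3, 'p': 11, 'a': 0, 'i': 8, 'y': 1, 'h': 1, 'k': 7}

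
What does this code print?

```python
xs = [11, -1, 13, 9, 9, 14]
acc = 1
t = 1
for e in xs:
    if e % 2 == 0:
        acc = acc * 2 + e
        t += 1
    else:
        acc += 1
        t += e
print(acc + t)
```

e=11: not even, acc = 1+1 = 2; t=12
e=-1: not even, acc = 2+1 = 3; t=11
e=13: not even, acc = 3+1 = 4; t=24
e=9: not even, acc = 4+1 = 5; t=33
e=9: not even, acc = 5+1 = 6; t=42
e=14: even, acc = 6*2+14 = 26; t=43
acc+t = 26+43 = 69

69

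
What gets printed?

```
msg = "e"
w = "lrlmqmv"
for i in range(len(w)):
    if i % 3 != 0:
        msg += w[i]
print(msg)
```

i=0: skip
i=1: add 'r' → 'er'
i=2: add 'l' → 'erl'
i=3: skip
i=4: add 'q' → 'erlq'
i=5: add 'm' → 'erlqm'
i=6: skip

erlqm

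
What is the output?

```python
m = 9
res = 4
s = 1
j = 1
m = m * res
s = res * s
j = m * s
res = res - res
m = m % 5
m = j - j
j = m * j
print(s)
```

4

m = 9*4 = 36
s = 4*1 = 4
j = 36*4 = 144
res = 4-4 = 0
m = 36%5 = 1
m = 144-144 = 0
j = 0*144 = 0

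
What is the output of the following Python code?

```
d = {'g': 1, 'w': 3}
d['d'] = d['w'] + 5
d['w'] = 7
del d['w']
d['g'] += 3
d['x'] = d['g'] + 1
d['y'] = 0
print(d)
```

{'g': 4, 'd': 8, 'x': 5, 'y': 0}

d['d'] = d['w']+5 = 8 → {'g': 1, 'w': 3, 'd': 8}
d['w'] = 7 → {'g': 1, 'w': 7, 'd': 8}
del 'w' → {'g': 1, 'd': 8}
d['g'] = 1+3 = 4 → {'g': 4, 'd': 8}
d['x'] = d['g']+1 = 5 → {'g': 4, 'd': 8, 'x': 5}
d['y'] = 0 → {'g': 4, 'd': 8, 'x': 5, 'y': 0}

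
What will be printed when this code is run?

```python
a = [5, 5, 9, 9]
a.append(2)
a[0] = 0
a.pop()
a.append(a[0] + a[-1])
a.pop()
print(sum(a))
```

append 2 → [5, 5, 9, 9, 2]
a[0] = 0 → [0, 5, 9, 9, 2]
pop() removes 2 → [0, 5, 9, 9]
append a[0]+a[-1] = 0+9 = 9 → [0, 5, 9, 9, 9]
pop() removes 9 → [0, 5, 9, 9]
sum = 23

23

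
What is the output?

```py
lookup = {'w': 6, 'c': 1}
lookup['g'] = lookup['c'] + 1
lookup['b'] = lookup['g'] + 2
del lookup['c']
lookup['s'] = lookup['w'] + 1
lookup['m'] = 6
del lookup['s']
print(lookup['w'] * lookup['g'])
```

12

lookup['g'] = lookup['c']+1 = 2 → {'w': 6, 'c': 1, 'g': 2}
lookup['b'] = lookup['g']+2 = 4 → {'w': 6, 'c': 1, 'g': 2, 'b': 4}
del 'c' → {'w': 6, 'g': 2, 'b': 4}
lookup['s'] = lookup['w']+1 = 7 → {'w': 6, 'g': 2, 'b': 4, 's': 7}
lookup['m'] = 6 → {'w': 6, 'g': 2, 'b': 4, 's': 7, 'm': 6}
del 's' → {'w': 6, 'g': 2, 'b': 4, 'm': 6}
lookup['w']*lookup['g'] = 6*2 = 12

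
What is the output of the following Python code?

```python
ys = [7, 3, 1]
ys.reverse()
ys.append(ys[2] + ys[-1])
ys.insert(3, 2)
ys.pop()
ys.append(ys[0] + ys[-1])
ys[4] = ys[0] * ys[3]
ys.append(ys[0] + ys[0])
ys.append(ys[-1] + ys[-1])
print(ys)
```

[1, 3, 7, 2, 2, 2, 4]

reverse → [1, 3, 7]
append ys[2]+ys[-1] = 7+7 = 14 → [1, 3, 7, 14]
insert 2 at 3 → [1, 3, 7, 2, 14]
pop() removes 14 → [1, 3, 7, 2]
append ys[0]+ys[-1] = 1+2 = 3 → [1, 3, 7, 2, 3]
ys[4] = ys[0]*ys[3] = 1*2 = 2 → [1, 3, 7, 2, 2]
append ys[0]+ys[0] = 1+1 = 2 → [1, 3, 7, 2, 2, 2]
append ys[-1]+ys[-1] = 2+2 = 4 → [1, 3, 7, 2, 2, 2, 4]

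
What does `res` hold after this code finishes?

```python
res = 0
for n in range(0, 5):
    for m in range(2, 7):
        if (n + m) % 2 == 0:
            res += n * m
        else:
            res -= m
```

56

n=0,m=2: even sum, res = 0+0 = 0
n=0,m=3: odd sum, res = 0-3 = -3
n=0,m=4: even sum, res = (-3)+0 = -3
n=0,m=5: odd sum, res = (-3)-5 = -8
n=0,m=6: even sum, res = (-8)+0 = -8
n=1,m=2: odd sum, res = (-8)-2 = -10
n=1,m=3: even sum, res = (-10)+3 = -7
n=1,m=4: odd sum, res = (-7)-4 = -11
n=1,m=5: even sum, res = (-11)+5 = -6
n=1,m=6: odd sum, res = (-6)-6 = -12
n=2,m=2: even sum, res = (-12)+4 = -8
n=2,m=3: odd sum, res = (-8)-3 = -11
n=2,m=4: even sum, res = (-11)+8 = -3
n=2,m=5: odd sum, res = (-3)-5 = -8
n=2,m=6: even sum, res = (-8)+12 = 4
n=3,m=2: odd sum, res = 4-2 = 2
n=3,m=3: even sum, res = 2+9 = 11
n=3,m=4: odd sum, res = 11-4 = 7
n=3,m=5: even sum, res = 7+15 = 22
n=3,m=6: odd sum, res = 22-6 = 16
n=4,m=2: even sum, res = 16+8 = 24
n=4,m=3: odd sum, res = 24-3 = 21
n=4,m=4: even sum, res = 21+16 = 37
n=4,m=5: odd sum, res = 37-5 = 32
n=4,m=6: even sum, res = 32+24 = 56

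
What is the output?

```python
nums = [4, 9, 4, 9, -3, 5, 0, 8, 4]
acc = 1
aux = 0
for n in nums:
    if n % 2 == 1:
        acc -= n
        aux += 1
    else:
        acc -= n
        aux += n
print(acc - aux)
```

n=4: not odd, acc = 1-4 = -3; aux=4
n=9: odd, acc = (-3)-9 = -12; aux=5
n=4: not odd, acc = (-12)-4 = -16; aux=9
n=9: odd, acc = (-16)-9 = -25; aux=10
n=-3: odd, acc = (-25)-(-3) = -22; aux=11
n=5: odd, acc = (-22)-5 = -27; aux=12
n=0: not odd, acc = (-27)-0 = -27; aux=12
n=8: not odd, acc = (-27)-8 = -35; aux=20
n=4: not odd, acc = (-35)-4 = -39; aux=24
acc-aux = (-39)-24 = -63

-63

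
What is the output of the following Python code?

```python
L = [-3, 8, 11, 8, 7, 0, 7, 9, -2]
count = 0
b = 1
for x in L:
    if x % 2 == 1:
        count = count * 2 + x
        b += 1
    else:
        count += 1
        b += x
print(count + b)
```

x=-3: odd, count = 0*2+(-3) = -3; b=2
x=8: not odd, count = (-3)+1 = -2; b=10
x=11: odd, count = (-2)*2+11 = 7; b=11
x=8: not odd, count = 7+1 = 8; b=19
x=7: odd, count = 8*2+7 = 23; b=20
x=0: not odd, count = 23+1 = 24; b=20
x=7: odd, count = 24*2+7 = 55; b=21
x=9: odd, count = 55*2+9 = 119; b=22
x=-2: not odd, count = 119+1 = 120; b=20
count+b = 120+20 = 140

140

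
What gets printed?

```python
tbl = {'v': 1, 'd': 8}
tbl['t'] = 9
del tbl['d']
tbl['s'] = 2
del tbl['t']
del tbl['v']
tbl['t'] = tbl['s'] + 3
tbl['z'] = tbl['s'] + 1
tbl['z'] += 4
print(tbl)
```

tbl['t'] = 9 → {'v': 1, 'd': 8, 't': 9}
del 'd' → {'v': 1, 't': 9}
tbl['s'] = 2 → {'v': 1, 't': 9, 's': 2}
del 't' → {'v': 1, 's': 2}
del 'v' → {'s': 2}
tbl['t'] = tbl['s']+3 = 5 → {'s': 2, 't': 5}
tbl['z'] = tbl['s']+1 = 3 → {'s': 2, 't': 5, 'z': 3}
tbl['z'] = 3+4 = 7 → {'s': 2, 't': 5, 'z': 7}

{'s': 2, 't': 5, 'z': 7}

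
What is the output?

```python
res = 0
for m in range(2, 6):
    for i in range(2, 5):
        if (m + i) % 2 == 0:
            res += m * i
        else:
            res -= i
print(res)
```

42

m=2,i=2: even sum, res = 0+4 = 4
m=2,i=3: odd sum, res = 4-3 = 1
m=2,i=4: even sum, res = 1+8 = 9
m=3,i=2: odd sum, res = 9-2 = 7
m=3,i=3: even sum, res = 7+9 = 16
m=3,i=4: odd sum, res = 16-4 = 12
m=4,i=2: even sum, res = 12+8 = 20
m=4,i=3: odd sum, res = 20-3 = 17
m=4,i=4: even sum, res = 17+16 = 33
m=5,i=2: odd sum, res = 33-2 = 31
m=5,i=3: even sum, res = 31+15 = 46
m=5,i=4: odd sum, res = 46-4 = 42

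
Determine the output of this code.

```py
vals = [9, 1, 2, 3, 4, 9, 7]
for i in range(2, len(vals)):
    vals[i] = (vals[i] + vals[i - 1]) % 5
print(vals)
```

i=2: vals[2] = (2+1)%5 = 3 → [9, 1, 3, 3, 4, 9, 7]
i=3: vals[3] = (3+3)%5 = 1 → [9, 1, 3, 1, 4, 9, 7]
i=4: vals[4] = (4+1)%5 = 0 → [9, 1, 3, 1, 0, 9, 7]
i=5: vals[5] = (9+0)%5 = 4 → [9, 1, 3, 1, 0, 4, 7]
i=6: vals[6] = (7+4)%5 = 1 → [9, 1, 3, 1, 0, 4, 1]

[9, 1, 3, 1, 0, 4, 1]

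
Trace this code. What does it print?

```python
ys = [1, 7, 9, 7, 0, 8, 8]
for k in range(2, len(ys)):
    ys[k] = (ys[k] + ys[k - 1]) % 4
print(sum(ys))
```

k=2: ys[2] = (9+7)%4 = 0 → [1, 7, 0, 7, 0, 8, 8]
k=3: ys[3] = (7+0)%4 = 3 → [1, 7, 0, 3, 0, 8, 8]
k=4: ys[4] = (0+3)%4 = 3 → [1, 7, 0, 3, 3, 8, 8]
k=5: ys[5] = (8+3)%4 = 3 → [1, 7, 0, 3, 3, 3, 8]
k=6: ys[6] = (8+3)%4 = 3 → [1, 7, 0, 3, 3, 3, 3]
sum = 20

20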